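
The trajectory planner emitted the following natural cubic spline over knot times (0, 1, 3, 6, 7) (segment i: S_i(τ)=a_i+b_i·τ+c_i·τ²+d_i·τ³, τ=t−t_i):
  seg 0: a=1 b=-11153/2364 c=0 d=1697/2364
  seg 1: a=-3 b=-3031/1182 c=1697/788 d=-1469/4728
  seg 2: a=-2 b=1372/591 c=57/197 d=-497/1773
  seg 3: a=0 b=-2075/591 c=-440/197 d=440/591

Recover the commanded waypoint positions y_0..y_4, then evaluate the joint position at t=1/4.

y_0=1 y_1=-3 y_2=-2 y_3=0 y_4=-5
S(1/4) = -8485/50432

y_0 = S_0(0) = a_0 = 1
y_1 = S_1(0) = a_1 = -3
y_2 = S_2(0) = a_2 = -2
y_3 = S_3(0) = a_3 = 0
y_4 = S_3(1) = -5
t_q=1/4 is in segment 0 (τ=1/4); S_0(τ)=-8485/50432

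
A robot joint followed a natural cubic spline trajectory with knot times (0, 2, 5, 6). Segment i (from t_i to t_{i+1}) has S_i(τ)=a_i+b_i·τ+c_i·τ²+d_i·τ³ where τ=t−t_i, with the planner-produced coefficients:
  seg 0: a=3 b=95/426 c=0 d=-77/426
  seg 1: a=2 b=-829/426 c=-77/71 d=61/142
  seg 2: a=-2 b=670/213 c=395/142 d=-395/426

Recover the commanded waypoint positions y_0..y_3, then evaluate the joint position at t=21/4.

y_0=3 y_1=2 y_2=-2 y_3=3
S(21/4) = -9581/9088

y_0 = S_0(0) = a_0 = 3
y_1 = S_1(0) = a_1 = 2
y_2 = S_2(0) = a_2 = -2
y_3 = S_2(1) = 3
t_q=21/4 is in segment 2 (τ=1/4); S_2(τ)=-9581/9088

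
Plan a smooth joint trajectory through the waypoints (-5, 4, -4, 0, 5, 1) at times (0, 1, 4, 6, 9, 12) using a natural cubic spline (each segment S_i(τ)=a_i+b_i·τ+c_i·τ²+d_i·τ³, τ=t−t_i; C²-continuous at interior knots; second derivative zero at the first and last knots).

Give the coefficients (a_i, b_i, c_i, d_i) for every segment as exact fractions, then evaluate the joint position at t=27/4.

  seg 0: a=-5 b=9043/833 c=0 d=-1546/833
  seg 1: a=4 b=4405/833 c=-4638/833 d=21863/22491
  seg 2: a=-4 b=-1560/833 c=7949/2499 d=-1555/2499
  seg 3: a=0 b=1208/357 c=-1381/2499 d=-148/22491
  seg 4: a=5 b=-274/2499 c=-1529/2499 d=1529/22491
S(27/4) = 7411/3332

Δ: Δ0=9, Δ1=-8/3, Δ2=2, Δ3=5/3, Δ4=-4/3
row 1: diag=8, rhs=-70; c'=3/8, d'=-35/4
row 2: denom=10−3·3/8=71/8; d'=(28−3·-35/4)/(71/8)=434/71
row 3: denom=10−2·16/71=678/71; d'=(-2−2·434/71)/(678/71)=-505/339
row 4: denom=12−3·71/226=2499/226; d'=(-18−3·-505/339)/(2499/226)=-3058/2499
back: M4=-3058/2499
back: M3=-505/339−71/226·-3058/2499=-2762/2499
back: M2=434/71−16/71·-2762/2499=15898/2499
back: M1=-35/4−3/8·15898/2499=-9276/833
M: M0=0, M1=-9276/833, M2=15898/2499, M3=-2762/2499, M4=-3058/2499, M5=0
seg 0: a=-5, c=M0/2=0, d=(M1−M0)/(6·1)=-1546/833, b=Δ0−h0·(2M0+M1)/6=9043/833
seg 1: a=4, c=M1/2=-4638/833, d=(M2−M1)/(6·3)=21863/22491, b=Δ1−h1·(2M1+M2)/6=4405/833
seg 2: a=-4, c=M2/2=7949/2499, d=(M3−M2)/(6·2)=-1555/2499, b=Δ2−h2·(2M2+M3)/6=-1560/833
seg 3: a=0, c=M3/2=-1381/2499, d=(M4−M3)/(6·3)=-148/22491, b=Δ3−h3·(2M3+M4)/6=1208/357
seg 4: a=5, c=M4/2=-1529/2499, d=(M5−M4)/(6·3)=1529/22491, b=Δ4−h4·(2M4+M5)/6=-274/2499
t_q=27/4 → seg 3, τ=3/4; S=0+1208/357·τ+-1381/2499·τ²+-148/22491·τ³=7411/3332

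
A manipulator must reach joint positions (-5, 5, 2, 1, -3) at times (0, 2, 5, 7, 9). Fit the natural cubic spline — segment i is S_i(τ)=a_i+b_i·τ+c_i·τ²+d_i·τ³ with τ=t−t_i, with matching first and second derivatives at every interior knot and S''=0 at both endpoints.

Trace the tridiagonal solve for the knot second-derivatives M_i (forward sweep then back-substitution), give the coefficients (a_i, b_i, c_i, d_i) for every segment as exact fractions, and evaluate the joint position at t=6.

  seg 0: a=-5 b=2197/344 c=0 d=-477/1376
  seg 1: a=5 b=383/172 c=-1431/688 d=691/2064
  seg 2: a=2 b=-835/688 c=321/344 d=-793/2752
  seg 3: a=1 b=-323/344 c=-1095/1376 d=365/2752
S(6) = 3939/2752

Δ: Δ0=5, Δ1=-1, Δ2=-1/2, Δ3=-2
row 1: diag=10, rhs=-36; c'=3/10, d'=-18/5
row 2: denom=10−3·3/10=91/10; d'=(3−3·-18/5)/(91/10)=138/91
row 3: denom=8−2·20/91=688/91; d'=(-9−2·138/91)/(688/91)=-1095/688
back: M3=-1095/688
back: M2=138/91−20/91·-1095/688=321/172
back: M1=-18/5−3/10·321/172=-1431/344
M: M0=0, M1=-1431/344, M2=321/172, M3=-1095/688, M4=0
seg 0: a=-5, c=M0/2=0, d=(M1−M0)/(6·2)=-477/1376, b=Δ0−h0·(2M0+M1)/6=2197/344
seg 1: a=5, c=M1/2=-1431/688, d=(M2−M1)/(6·3)=691/2064, b=Δ1−h1·(2M1+M2)/6=383/172
seg 2: a=2, c=M2/2=321/344, d=(M3−M2)/(6·2)=-793/2752, b=Δ2−h2·(2M2+M3)/6=-835/688
seg 3: a=1, c=M3/2=-1095/1376, d=(M4−M3)/(6·2)=365/2752, b=Δ3−h3·(2M3+M4)/6=-323/344
t_q=6 → seg 2, τ=1; S=2+-835/688·τ+321/344·τ²+-793/2752·τ³=3939/2752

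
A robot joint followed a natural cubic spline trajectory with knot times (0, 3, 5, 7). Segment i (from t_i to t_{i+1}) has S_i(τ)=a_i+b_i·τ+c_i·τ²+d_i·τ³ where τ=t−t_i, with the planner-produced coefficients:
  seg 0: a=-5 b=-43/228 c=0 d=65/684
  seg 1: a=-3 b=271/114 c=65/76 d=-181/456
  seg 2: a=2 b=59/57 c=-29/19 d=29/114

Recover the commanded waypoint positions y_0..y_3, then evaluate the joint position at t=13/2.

y_0=-5 y_1=-3 y_2=2 y_3=0
S(13/2) = 297/304

y_0 = S_0(0) = a_0 = -5
y_1 = S_1(0) = a_1 = -3
y_2 = S_2(0) = a_2 = 2
y_3 = S_2(2) = 0
t_q=13/2 is in segment 2 (τ=3/2); S_2(τ)=297/304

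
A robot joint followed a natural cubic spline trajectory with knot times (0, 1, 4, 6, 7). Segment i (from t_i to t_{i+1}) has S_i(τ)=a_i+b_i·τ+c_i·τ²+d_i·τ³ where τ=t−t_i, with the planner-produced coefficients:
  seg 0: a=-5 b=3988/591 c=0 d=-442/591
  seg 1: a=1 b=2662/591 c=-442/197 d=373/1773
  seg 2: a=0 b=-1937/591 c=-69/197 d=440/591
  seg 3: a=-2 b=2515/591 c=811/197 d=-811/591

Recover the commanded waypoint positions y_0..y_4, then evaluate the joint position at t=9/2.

y_0=-5 y_1=1 y_2=0 y_3=-2 y_4=5
S(9/2) = -1287/788

y_0 = S_0(0) = a_0 = -5
y_1 = S_1(0) = a_1 = 1
y_2 = S_2(0) = a_2 = 0
y_3 = S_3(0) = a_3 = -2
y_4 = S_3(1) = 5
t_q=9/2 is in segment 2 (τ=1/2); S_2(τ)=-1287/788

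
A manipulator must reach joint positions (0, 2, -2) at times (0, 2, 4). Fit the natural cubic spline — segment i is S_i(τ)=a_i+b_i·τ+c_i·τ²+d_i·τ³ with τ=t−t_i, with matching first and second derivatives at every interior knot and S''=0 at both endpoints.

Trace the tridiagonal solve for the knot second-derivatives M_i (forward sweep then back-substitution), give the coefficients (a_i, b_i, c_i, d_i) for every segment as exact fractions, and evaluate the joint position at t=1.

Δ: Δ0=1, Δ1=-2
row 1: diag=8, rhs=-18; c'=1/4, d'=-9/4
back: M1=-9/4
M: M0=0, M1=-9/4, M2=0
seg 0: a=0, c=M0/2=0, d=(M1−M0)/(6·2)=-3/16, b=Δ0−h0·(2M0+M1)/6=7/4
seg 1: a=2, c=M1/2=-9/8, d=(M2−M1)/(6·2)=3/16, b=Δ1−h1·(2M1+M2)/6=-1/2
t_q=1 → seg 0, τ=1; S=0+7/4·τ+0·τ²+-3/16·τ³=25/16

  seg 0: a=0 b=7/4 c=0 d=-3/16
  seg 1: a=2 b=-1/2 c=-9/8 d=3/16
S(1) = 25/16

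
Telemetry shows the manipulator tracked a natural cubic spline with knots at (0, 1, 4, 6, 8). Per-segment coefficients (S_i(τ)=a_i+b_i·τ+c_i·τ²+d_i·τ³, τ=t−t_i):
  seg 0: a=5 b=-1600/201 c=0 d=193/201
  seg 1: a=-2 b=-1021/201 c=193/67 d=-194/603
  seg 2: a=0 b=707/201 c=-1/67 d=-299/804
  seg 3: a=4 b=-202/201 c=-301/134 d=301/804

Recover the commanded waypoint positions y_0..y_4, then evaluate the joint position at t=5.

y_0 = S_0(0) = a_0 = 5
y_1 = S_1(0) = a_1 = -2
y_2 = S_2(0) = a_2 = 0
y_3 = S_3(0) = a_3 = 4
y_4 = S_3(2) = -4
t_q=5 is in segment 2 (τ=1); S_2(τ)=839/268

y_0=5 y_1=-2 y_2=0 y_3=4 y_4=-4
S(5) = 839/268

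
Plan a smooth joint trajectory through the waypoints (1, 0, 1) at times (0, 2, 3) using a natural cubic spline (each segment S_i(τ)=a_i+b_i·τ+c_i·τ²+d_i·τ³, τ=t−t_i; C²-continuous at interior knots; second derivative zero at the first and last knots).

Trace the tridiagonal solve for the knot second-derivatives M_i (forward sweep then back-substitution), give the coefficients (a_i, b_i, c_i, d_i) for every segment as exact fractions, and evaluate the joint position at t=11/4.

  seg 0: a=1 b=-1 c=0 d=1/8
  seg 1: a=0 b=1/2 c=3/4 d=-1/4
S(11/4) = 177/256

Δ: Δ0=-1/2, Δ1=1
row 1: diag=6, rhs=9; c'=1/6, d'=3/2
back: M1=3/2
M: M0=0, M1=3/2, M2=0
seg 0: a=1, c=M0/2=0, d=(M1−M0)/(6·2)=1/8, b=Δ0−h0·(2M0+M1)/6=-1
seg 1: a=0, c=M1/2=3/4, d=(M2−M1)/(6·1)=-1/4, b=Δ1−h1·(2M1+M2)/6=1/2
t_q=11/4 → seg 1, τ=3/4; S=0+1/2·τ+3/4·τ²+-1/4·τ³=177/256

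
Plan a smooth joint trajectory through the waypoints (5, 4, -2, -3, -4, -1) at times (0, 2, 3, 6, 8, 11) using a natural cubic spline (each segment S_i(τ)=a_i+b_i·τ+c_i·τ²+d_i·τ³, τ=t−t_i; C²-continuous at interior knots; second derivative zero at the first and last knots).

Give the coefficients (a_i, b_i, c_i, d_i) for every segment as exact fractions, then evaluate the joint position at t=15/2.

Δ: Δ0=-1/2, Δ1=-6, Δ2=-1/3, Δ3=-1/2, Δ4=1
row 1: diag=6, rhs=-33; c'=1/6, d'=-11/2
row 2: denom=8−1·1/6=47/6; d'=(34−1·-11/2)/(47/6)=237/47
row 3: denom=10−3·18/47=416/47; d'=(-1−3·237/47)/(416/47)=-379/208
row 4: denom=10−2·47/208=993/104; d'=(9−2·-379/208)/(993/104)=1315/993
back: M4=1315/993
back: M3=-379/208−47/208·1315/993=-4213/1986
back: M2=237/47−18/47·-4213/1986=1938/331
back: M1=-11/2−1/6·1938/331=-4287/662
M: M0=0, M1=-4287/662, M2=1938/331, M3=-4213/1986, M4=1315/993, M5=0
seg 0: a=5, c=M0/2=0, d=(M1−M0)/(6·2)=-1429/2648, b=Δ0−h0·(2M0+M1)/6=549/331
seg 1: a=4, c=M1/2=-4287/1324, d=(M2−M1)/(6·1)=2721/1324, b=Δ1−h1·(2M1+M2)/6=-3189/662
seg 2: a=-2, c=M2/2=969/331, d=(M3−M2)/(6·3)=-15841/35748, b=Δ2−h2·(2M2+M3)/6=-6789/1324
seg 3: a=-3, c=M3/2=-4213/3972, d=(M4−M3)/(6·2)=2281/7944, b=Δ3−h3·(2M3+M4)/6=313/662
seg 4: a=-4, c=M4/2=1315/1986, d=(M5−M4)/(6·3)=-1315/17874, b=Δ4−h4·(2M4+M5)/6=-322/993
t_q=15/2 → seg 3, τ=3/2; S=-3+313/662·τ+-4213/3972·τ²+2281/7944·τ³=-78555/21184

  seg 0: a=5 b=549/331 c=0 d=-1429/2648
  seg 1: a=4 b=-3189/662 c=-4287/1324 d=2721/1324
  seg 2: a=-2 b=-6789/1324 c=969/331 d=-15841/35748
  seg 3: a=-3 b=313/662 c=-4213/3972 d=2281/7944
  seg 4: a=-4 b=-322/993 c=1315/1986 d=-1315/17874
S(15/2) = -78555/21184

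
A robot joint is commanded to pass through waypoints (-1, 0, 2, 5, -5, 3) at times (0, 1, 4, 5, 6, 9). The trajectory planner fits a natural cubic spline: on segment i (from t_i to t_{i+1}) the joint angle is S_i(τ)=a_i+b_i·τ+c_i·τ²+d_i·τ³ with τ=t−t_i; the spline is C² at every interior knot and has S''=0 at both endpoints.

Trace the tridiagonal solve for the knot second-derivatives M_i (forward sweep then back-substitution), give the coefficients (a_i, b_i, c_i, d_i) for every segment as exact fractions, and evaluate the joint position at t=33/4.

Δ: Δ0=1, Δ1=2/3, Δ2=3, Δ3=-10, Δ4=8/3
row 1: diag=8, rhs=-2; c'=3/8, d'=-1/4
row 2: denom=8−3·3/8=55/8; d'=(14−3·-1/4)/(55/8)=118/55
row 3: denom=4−1·8/55=212/55; d'=(-78−1·118/55)/(212/55)=-1102/53
row 4: denom=8−1·55/212=1641/212; d'=(76−1·-1102/53)/(1641/212)=6840/547
back: M4=6840/547
back: M3=-1102/53−55/212·6840/547=-13148/547
back: M2=118/55−8/55·-13148/547=3086/547
back: M1=-1/4−3/8·3086/547=-1294/547
M: M0=0, M1=-1294/547, M2=3086/547, M3=-13148/547, M4=6840/547, M5=0
seg 0: a=-1, c=M0/2=0, d=(M1−M0)/(6·1)=-647/1641, b=Δ0−h0·(2M0+M1)/6=2288/1641
seg 1: a=0, c=M1/2=-647/547, d=(M2−M1)/(6·3)=730/1641, b=Δ1−h1·(2M1+M2)/6=347/1641
seg 2: a=2, c=M2/2=1543/547, d=(M3−M2)/(6·1)=-8117/1641, b=Δ2−h2·(2M2+M3)/6=8411/1641
seg 3: a=5, c=M3/2=-6574/547, d=(M4−M3)/(6·1)=9994/1641, b=Δ3−h3·(2M3+M4)/6=-6682/1641
seg 4: a=-5, c=M4/2=3420/547, d=(M5−M4)/(6·3)=-380/547, b=Δ4−h4·(2M4+M5)/6=-16144/1641
t_q=33/4 → seg 4, τ=9/4; S=-5+-16144/1641·τ+3420/547·τ²+-380/547·τ³=-29723/8752

  seg 0: a=-1 b=2288/1641 c=0 d=-647/1641
  seg 1: a=0 b=347/1641 c=-647/547 d=730/1641
  seg 2: a=2 b=8411/1641 c=1543/547 d=-8117/1641
  seg 3: a=5 b=-6682/1641 c=-6574/547 d=9994/1641
  seg 4: a=-5 b=-16144/1641 c=3420/547 d=-380/547
S(33/4) = -29723/8752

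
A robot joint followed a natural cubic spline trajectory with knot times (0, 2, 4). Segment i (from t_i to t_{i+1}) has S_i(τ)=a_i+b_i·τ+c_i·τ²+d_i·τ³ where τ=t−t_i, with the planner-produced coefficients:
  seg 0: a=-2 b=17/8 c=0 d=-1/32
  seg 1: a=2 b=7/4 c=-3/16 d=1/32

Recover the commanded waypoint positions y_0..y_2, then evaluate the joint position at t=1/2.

y_0=-2 y_1=2 y_2=5
S(1/2) = -241/256

y_0 = S_0(0) = a_0 = -2
y_1 = S_1(0) = a_1 = 2
y_2 = S_1(2) = 5
t_q=1/2 is in segment 0 (τ=1/2); S_0(τ)=-241/256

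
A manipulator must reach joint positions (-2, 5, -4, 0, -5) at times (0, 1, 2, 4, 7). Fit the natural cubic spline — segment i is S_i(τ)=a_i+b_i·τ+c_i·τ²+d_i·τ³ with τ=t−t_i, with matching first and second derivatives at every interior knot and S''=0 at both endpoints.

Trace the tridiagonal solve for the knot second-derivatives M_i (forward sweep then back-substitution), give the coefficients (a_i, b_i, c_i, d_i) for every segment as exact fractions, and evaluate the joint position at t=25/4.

Δ: Δ0=7, Δ1=-9, Δ2=2, Δ3=-5/3
row 1: diag=4, rhs=-96; c'=1/4, d'=-24
row 2: denom=6−1·1/4=23/4; d'=(66−1·-24)/(23/4)=360/23
row 3: denom=10−2·8/23=214/23; d'=(-22−2·360/23)/(214/23)=-613/107
back: M3=-613/107
back: M2=360/23−8/23·-613/107=1888/107
back: M1=-24−1/4·1888/107=-3040/107
M: M0=0, M1=-3040/107, M2=1888/107, M3=-613/107, M4=0
seg 0: a=-2, c=M0/2=0, d=(M1−M0)/(6·1)=-1520/321, b=Δ0−h0·(2M0+M1)/6=3767/321
seg 1: a=5, c=M1/2=-1520/107, d=(M2−M1)/(6·1)=2464/321, b=Δ1−h1·(2M1+M2)/6=-793/321
seg 2: a=-4, c=M2/2=944/107, d=(M3−M2)/(6·2)=-2501/1284, b=Δ2−h2·(2M2+M3)/6=-2521/321
seg 3: a=0, c=M3/2=-613/214, d=(M4−M3)/(6·3)=613/1926, b=Δ3−h3·(2M3+M4)/6=1304/321
t_q=25/4 → seg 3, τ=9/4; S=0+1304/321·τ+-613/214·τ²+613/1926·τ³=-23775/13696

  seg 0: a=-2 b=3767/321 c=0 d=-1520/321
  seg 1: a=5 b=-793/321 c=-1520/107 d=2464/321
  seg 2: a=-4 b=-2521/321 c=944/107 d=-2501/1284
  seg 3: a=0 b=1304/321 c=-613/214 d=613/1926
S(25/4) = -23775/13696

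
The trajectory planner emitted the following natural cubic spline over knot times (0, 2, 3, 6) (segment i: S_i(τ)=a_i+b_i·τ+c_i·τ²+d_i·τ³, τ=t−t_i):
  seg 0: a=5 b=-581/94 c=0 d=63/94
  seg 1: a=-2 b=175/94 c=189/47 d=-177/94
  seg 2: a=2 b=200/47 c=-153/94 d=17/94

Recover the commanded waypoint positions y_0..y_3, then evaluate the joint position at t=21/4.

y_0 = S_0(0) = a_0 = 5
y_1 = S_1(0) = a_1 = -2
y_2 = S_2(0) = a_2 = 2
y_3 = S_2(3) = 5
t_q=21/4 is in segment 2 (τ=9/4); S_2(τ)=32453/6016

y_0=5 y_1=-2 y_2=2 y_3=5
S(21/4) = 32453/6016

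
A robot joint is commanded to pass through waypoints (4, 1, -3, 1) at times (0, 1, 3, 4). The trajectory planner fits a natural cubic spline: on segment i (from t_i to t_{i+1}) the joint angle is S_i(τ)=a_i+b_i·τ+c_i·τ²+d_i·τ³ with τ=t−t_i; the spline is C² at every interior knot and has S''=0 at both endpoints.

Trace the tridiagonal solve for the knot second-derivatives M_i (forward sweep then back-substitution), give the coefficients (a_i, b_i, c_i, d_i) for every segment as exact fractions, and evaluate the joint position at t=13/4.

Δ: Δ0=-3, Δ1=-2, Δ2=4
row 1: diag=6, rhs=6; c'=1/3, d'=1
row 2: denom=6−2·1/3=16/3; d'=(36−2·1)/(16/3)=51/8
back: M2=51/8
back: M1=1−1/3·51/8=-9/8
M: M0=0, M1=-9/8, M2=51/8, M3=0
seg 0: a=4, c=M0/2=0, d=(M1−M0)/(6·1)=-3/16, b=Δ0−h0·(2M0+M1)/6=-45/16
seg 1: a=1, c=M1/2=-9/16, d=(M2−M1)/(6·2)=5/8, b=Δ1−h1·(2M1+M2)/6=-27/8
seg 2: a=-3, c=M2/2=51/16, d=(M3−M2)/(6·1)=-17/16, b=Δ2−h2·(2M2+M3)/6=15/8
t_q=13/4 → seg 2, τ=1/4; S=-3+15/8·τ+51/16·τ²+-17/16·τ³=-2405/1024

  seg 0: a=4 b=-45/16 c=0 d=-3/16
  seg 1: a=1 b=-27/8 c=-9/16 d=5/8
  seg 2: a=-3 b=15/8 c=51/16 d=-17/16
S(13/4) = -2405/1024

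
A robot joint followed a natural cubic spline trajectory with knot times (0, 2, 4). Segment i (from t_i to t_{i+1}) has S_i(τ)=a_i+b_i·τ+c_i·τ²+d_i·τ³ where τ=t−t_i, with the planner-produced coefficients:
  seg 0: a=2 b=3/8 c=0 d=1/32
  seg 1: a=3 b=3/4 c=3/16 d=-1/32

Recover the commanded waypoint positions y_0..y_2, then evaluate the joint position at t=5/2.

y_0=2 y_1=3 y_2=5
S(5/2) = 875/256

y_0 = S_0(0) = a_0 = 2
y_1 = S_1(0) = a_1 = 3
y_2 = S_1(2) = 5
t_q=5/2 is in segment 1 (τ=1/2); S_1(τ)=875/256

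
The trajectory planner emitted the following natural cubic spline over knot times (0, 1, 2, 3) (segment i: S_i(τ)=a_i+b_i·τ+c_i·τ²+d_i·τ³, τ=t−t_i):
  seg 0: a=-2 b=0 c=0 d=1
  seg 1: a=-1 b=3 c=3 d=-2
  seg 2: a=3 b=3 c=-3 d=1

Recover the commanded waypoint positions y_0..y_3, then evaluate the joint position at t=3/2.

y_0 = S_0(0) = a_0 = -2
y_1 = S_1(0) = a_1 = -1
y_2 = S_2(0) = a_2 = 3
y_3 = S_2(1) = 4
t_q=3/2 is in segment 1 (τ=1/2); S_1(τ)=1

y_0=-2 y_1=-1 y_2=3 y_3=4
S(3/2) = 1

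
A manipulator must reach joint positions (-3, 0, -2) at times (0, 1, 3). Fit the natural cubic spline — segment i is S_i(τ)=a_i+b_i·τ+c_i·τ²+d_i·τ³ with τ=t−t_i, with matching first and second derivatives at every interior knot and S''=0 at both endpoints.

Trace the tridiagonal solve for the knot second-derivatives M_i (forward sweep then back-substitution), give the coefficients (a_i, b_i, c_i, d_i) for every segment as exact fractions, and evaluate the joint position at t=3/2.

  seg 0: a=-3 b=11/3 c=0 d=-2/3
  seg 1: a=0 b=5/3 c=-2 d=1/3
S(3/2) = 3/8

Δ: Δ0=3, Δ1=-1
row 1: diag=6, rhs=-24; c'=1/3, d'=-4
back: M1=-4
M: M0=0, M1=-4, M2=0
seg 0: a=-3, c=M0/2=0, d=(M1−M0)/(6·1)=-2/3, b=Δ0−h0·(2M0+M1)/6=11/3
seg 1: a=0, c=M1/2=-2, d=(M2−M1)/(6·2)=1/3, b=Δ1−h1·(2M1+M2)/6=5/3
t_q=3/2 → seg 1, τ=1/2; S=0+5/3·τ+-2·τ²+1/3·τ³=3/8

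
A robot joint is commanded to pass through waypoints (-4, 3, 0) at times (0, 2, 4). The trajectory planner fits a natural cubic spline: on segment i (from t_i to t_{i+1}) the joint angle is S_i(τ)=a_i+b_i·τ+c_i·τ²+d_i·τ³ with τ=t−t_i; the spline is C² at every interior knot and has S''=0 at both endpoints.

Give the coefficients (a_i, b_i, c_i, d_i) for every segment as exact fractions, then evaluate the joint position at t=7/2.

  seg 0: a=-4 b=19/4 c=0 d=-5/16
  seg 1: a=3 b=1 c=-15/8 d=5/16
S(7/2) = 171/128

Δ: Δ0=7/2, Δ1=-3/2
row 1: diag=8, rhs=-30; c'=1/4, d'=-15/4
back: M1=-15/4
M: M0=0, M1=-15/4, M2=0
seg 0: a=-4, c=M0/2=0, d=(M1−M0)/(6·2)=-5/16, b=Δ0−h0·(2M0+M1)/6=19/4
seg 1: a=3, c=M1/2=-15/8, d=(M2−M1)/(6·2)=5/16, b=Δ1−h1·(2M1+M2)/6=1
t_q=7/2 → seg 1, τ=3/2; S=3+1·τ+-15/8·τ²+5/16·τ³=171/128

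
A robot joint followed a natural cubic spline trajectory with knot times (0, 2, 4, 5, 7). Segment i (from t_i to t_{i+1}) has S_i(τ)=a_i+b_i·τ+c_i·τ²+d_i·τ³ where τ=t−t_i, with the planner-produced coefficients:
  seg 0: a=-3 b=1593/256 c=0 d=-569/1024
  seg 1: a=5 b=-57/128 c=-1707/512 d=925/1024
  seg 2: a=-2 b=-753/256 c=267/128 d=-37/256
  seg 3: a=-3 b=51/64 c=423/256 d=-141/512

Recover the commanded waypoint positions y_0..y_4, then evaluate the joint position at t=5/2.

y_0=-3 y_1=5 y_2=-2 y_3=-3 y_4=3
S(5/2) = 33233/8192

y_0 = S_0(0) = a_0 = -3
y_1 = S_1(0) = a_1 = 5
y_2 = S_2(0) = a_2 = -2
y_3 = S_3(0) = a_3 = -3
y_4 = S_3(2) = 3
t_q=5/2 is in segment 1 (τ=1/2); S_1(τ)=33233/8192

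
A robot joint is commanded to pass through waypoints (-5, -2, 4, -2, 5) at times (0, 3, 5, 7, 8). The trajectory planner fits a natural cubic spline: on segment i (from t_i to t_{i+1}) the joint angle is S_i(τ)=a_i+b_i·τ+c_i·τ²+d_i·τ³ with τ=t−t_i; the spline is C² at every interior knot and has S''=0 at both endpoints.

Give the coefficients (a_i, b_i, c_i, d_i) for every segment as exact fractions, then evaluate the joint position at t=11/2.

Δ: Δ0=1, Δ1=3, Δ2=-3, Δ3=7
row 1: diag=10, rhs=12; c'=1/5, d'=6/5
row 2: denom=8−2·1/5=38/5; d'=(-36−2·6/5)/(38/5)=-96/19
row 3: denom=6−2·5/19=104/19; d'=(60−2·-96/19)/(104/19)=333/26
back: M3=333/26
back: M2=-96/19−5/19·333/26=-219/26
back: M1=6/5−1/5·-219/26=75/26
M: M0=0, M1=75/26, M2=-219/26, M3=333/26, M4=0
seg 0: a=-5, c=M0/2=0, d=(M1−M0)/(6·3)=25/156, b=Δ0−h0·(2M0+M1)/6=-23/52
seg 1: a=-2, c=M1/2=75/52, d=(M2−M1)/(6·2)=-49/52, b=Δ1−h1·(2M1+M2)/6=101/26
seg 2: a=4, c=M2/2=-219/52, d=(M3−M2)/(6·2)=23/13, b=Δ2−h2·(2M2+M3)/6=-43/26
seg 3: a=-2, c=M3/2=333/52, d=(M4−M3)/(6·1)=-111/52, b=Δ3−h3·(2M3+M4)/6=71/26
t_q=11/2 → seg 2, τ=1/2; S=4+-43/26·τ+-219/52·τ²+23/13·τ³=487/208

  seg 0: a=-5 b=-23/52 c=0 d=25/156
  seg 1: a=-2 b=101/26 c=75/52 d=-49/52
  seg 2: a=4 b=-43/26 c=-219/52 d=23/13
  seg 3: a=-2 b=71/26 c=333/52 d=-111/52
S(11/2) = 487/208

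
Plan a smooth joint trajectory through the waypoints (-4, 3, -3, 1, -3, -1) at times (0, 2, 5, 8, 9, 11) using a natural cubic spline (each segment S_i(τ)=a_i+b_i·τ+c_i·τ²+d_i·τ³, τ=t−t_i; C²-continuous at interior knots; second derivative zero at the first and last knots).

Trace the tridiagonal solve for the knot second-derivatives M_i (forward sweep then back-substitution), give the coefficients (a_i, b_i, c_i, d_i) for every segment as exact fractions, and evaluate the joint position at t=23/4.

  seg 0: a=-4 b=47171/9354 c=0 d=-1804/4677
  seg 1: a=3 b=3875/9354 c=-3608/1559 d=42361/84186
  seg 2: a=-3 b=535/4677 c=20713/9354 d=-50737/84186
  seg 3: a=1 b=-26863/9354 c=-5004/1559 d=19471/9354
  seg 4: a=-3 b=-14249/4677 c=9463/3118 d=-9463/18708
S(23/4) = -383717/199552

Δ: Δ0=7/2, Δ1=-2, Δ2=4/3, Δ3=-4, Δ4=1
row 1: diag=10, rhs=-33; c'=3/10, d'=-33/10
row 2: denom=12−3·3/10=111/10; d'=(20−3·-33/10)/(111/10)=299/111
row 3: denom=8−3·10/37=266/37; d'=(-32−3·299/111)/(266/37)=-1483/266
row 4: denom=6−1·37/266=1559/266; d'=(30−1·-1483/266)/(1559/266)=9463/1559
back: M4=9463/1559
back: M3=-1483/266−37/266·9463/1559=-10008/1559
back: M2=299/111−10/37·-10008/1559=20713/4677
back: M1=-33/10−3/10·20713/4677=-7216/1559
M: M0=0, M1=-7216/1559, M2=20713/4677, M3=-10008/1559, M4=9463/1559, M5=0
seg 0: a=-4, c=M0/2=0, d=(M1−M0)/(6·2)=-1804/4677, b=Δ0−h0·(2M0+M1)/6=47171/9354
seg 1: a=3, c=M1/2=-3608/1559, d=(M2−M1)/(6·3)=42361/84186, b=Δ1−h1·(2M1+M2)/6=3875/9354
seg 2: a=-3, c=M2/2=20713/9354, d=(M3−M2)/(6·3)=-50737/84186, b=Δ2−h2·(2M2+M3)/6=535/4677
seg 3: a=1, c=M3/2=-5004/1559, d=(M4−M3)/(6·1)=19471/9354, b=Δ3−h3·(2M3+M4)/6=-26863/9354
seg 4: a=-3, c=M4/2=9463/3118, d=(M5−M4)/(6·2)=-9463/18708, b=Δ4−h4·(2M4+M5)/6=-14249/4677
t_q=23/4 → seg 2, τ=3/4; S=-3+535/4677·τ+20713/9354·τ²+-50737/84186·τ³=-383717/199552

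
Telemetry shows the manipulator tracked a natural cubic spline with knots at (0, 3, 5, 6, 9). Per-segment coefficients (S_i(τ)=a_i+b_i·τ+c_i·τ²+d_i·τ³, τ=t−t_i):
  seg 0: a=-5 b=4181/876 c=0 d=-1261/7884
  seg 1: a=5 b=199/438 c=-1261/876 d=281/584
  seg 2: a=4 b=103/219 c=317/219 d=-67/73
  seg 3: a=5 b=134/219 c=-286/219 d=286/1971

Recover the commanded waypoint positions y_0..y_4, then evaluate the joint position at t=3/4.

y_0=-5 y_1=5 y_2=4 y_3=5 y_4=-1
S(3/4) = -27805/18688

y_0 = S_0(0) = a_0 = -5
y_1 = S_1(0) = a_1 = 5
y_2 = S_2(0) = a_2 = 4
y_3 = S_3(0) = a_3 = 5
y_4 = S_3(3) = -1
t_q=3/4 is in segment 0 (τ=3/4); S_0(τ)=-27805/18688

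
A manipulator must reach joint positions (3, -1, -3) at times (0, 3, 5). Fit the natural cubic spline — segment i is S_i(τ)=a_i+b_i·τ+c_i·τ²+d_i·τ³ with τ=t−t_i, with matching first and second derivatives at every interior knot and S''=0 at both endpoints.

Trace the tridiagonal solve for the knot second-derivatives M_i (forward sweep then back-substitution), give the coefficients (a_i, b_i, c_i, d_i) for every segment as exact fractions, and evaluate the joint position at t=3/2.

Δ: Δ0=-4/3, Δ1=-1
row 1: diag=10, rhs=2; c'=1/5, d'=1/5
back: M1=1/5
M: M0=0, M1=1/5, M2=0
seg 0: a=3, c=M0/2=0, d=(M1−M0)/(6·3)=1/90, b=Δ0−h0·(2M0+M1)/6=-43/30
seg 1: a=-1, c=M1/2=1/10, d=(M2−M1)/(6·2)=-1/60, b=Δ1−h1·(2M1+M2)/6=-17/15
t_q=3/2 → seg 0, τ=3/2; S=3+-43/30·τ+0·τ²+1/90·τ³=71/80

  seg 0: a=3 b=-43/30 c=0 d=1/90
  seg 1: a=-1 b=-17/15 c=1/10 d=-1/60
S(3/2) = 71/80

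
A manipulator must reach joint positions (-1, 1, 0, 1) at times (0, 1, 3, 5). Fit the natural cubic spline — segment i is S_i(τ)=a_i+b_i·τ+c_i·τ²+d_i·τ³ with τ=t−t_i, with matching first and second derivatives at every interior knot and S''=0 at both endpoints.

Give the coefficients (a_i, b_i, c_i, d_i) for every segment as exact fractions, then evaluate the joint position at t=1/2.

  seg 0: a=-1 b=5/2 c=0 d=-1/2
  seg 1: a=1 b=1 c=-3/2 d=3/8
  seg 2: a=0 b=-1/2 c=3/4 d=-1/8
S(1/2) = 3/16

Δ: Δ0=2, Δ1=-1/2, Δ2=1/2
row 1: diag=6, rhs=-15; c'=1/3, d'=-5/2
row 2: denom=8−2·1/3=22/3; d'=(6−2·-5/2)/(22/3)=3/2
back: M2=3/2
back: M1=-5/2−1/3·3/2=-3
M: M0=0, M1=-3, M2=3/2, M3=0
seg 0: a=-1, c=M0/2=0, d=(M1−M0)/(6·1)=-1/2, b=Δ0−h0·(2M0+M1)/6=5/2
seg 1: a=1, c=M1/2=-3/2, d=(M2−M1)/(6·2)=3/8, b=Δ1−h1·(2M1+M2)/6=1
seg 2: a=0, c=M2/2=3/4, d=(M3−M2)/(6·2)=-1/8, b=Δ2−h2·(2M2+M3)/6=-1/2
t_q=1/2 → seg 0, τ=1/2; S=-1+5/2·τ+0·τ²+-1/2·τ³=3/16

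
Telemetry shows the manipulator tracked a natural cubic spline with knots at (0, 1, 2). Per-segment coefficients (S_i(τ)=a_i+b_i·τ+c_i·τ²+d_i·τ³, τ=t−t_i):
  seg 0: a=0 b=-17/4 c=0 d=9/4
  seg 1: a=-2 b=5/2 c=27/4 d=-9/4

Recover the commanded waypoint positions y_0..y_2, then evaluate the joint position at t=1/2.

y_0 = S_0(0) = a_0 = 0
y_1 = S_1(0) = a_1 = -2
y_2 = S_1(1) = 5
t_q=1/2 is in segment 0 (τ=1/2); S_0(τ)=-59/32

y_0=0 y_1=-2 y_2=5
S(1/2) = -59/32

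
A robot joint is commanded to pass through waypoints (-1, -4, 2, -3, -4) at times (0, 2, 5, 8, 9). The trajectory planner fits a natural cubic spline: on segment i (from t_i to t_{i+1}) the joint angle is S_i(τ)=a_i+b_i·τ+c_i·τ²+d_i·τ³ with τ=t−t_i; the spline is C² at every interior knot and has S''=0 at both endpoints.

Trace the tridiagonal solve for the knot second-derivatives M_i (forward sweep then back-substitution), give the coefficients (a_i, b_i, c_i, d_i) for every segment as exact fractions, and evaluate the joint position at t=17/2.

  seg 0: a=-1 b=-997/399 c=0 d=797/3192
  seg 1: a=-4 b=397/798 c=797/532 d=-4775/14364
  seg 2: a=2 b=815/1596 c=-596/399 d=3677/14364
  seg 3: a=-3 b=-1229/798 c=431/532 d=-431/1596
S(17/2) = -15327/4256

Δ: Δ0=-3/2, Δ1=2, Δ2=-5/3, Δ3=-1
row 1: diag=10, rhs=21; c'=3/10, d'=21/10
row 2: denom=12−3·3/10=111/10; d'=(-22−3·21/10)/(111/10)=-283/111
row 3: denom=8−3·10/37=266/37; d'=(4−3·-283/111)/(266/37)=431/266
back: M3=431/266
back: M2=-283/111−10/37·431/266=-1192/399
back: M1=21/10−3/10·-1192/399=797/266
M: M0=0, M1=797/266, M2=-1192/399, M3=431/266, M4=0
seg 0: a=-1, c=M0/2=0, d=(M1−M0)/(6·2)=797/3192, b=Δ0−h0·(2M0+M1)/6=-997/399
seg 1: a=-4, c=M1/2=797/532, d=(M2−M1)/(6·3)=-4775/14364, b=Δ1−h1·(2M1+M2)/6=397/798
seg 2: a=2, c=M2/2=-596/399, d=(M3−M2)/(6·3)=3677/14364, b=Δ2−h2·(2M2+M3)/6=815/1596
seg 3: a=-3, c=M3/2=431/532, d=(M4−M3)/(6·1)=-431/1596, b=Δ3−h3·(2M3+M4)/6=-1229/798
t_q=17/2 → seg 3, τ=1/2; S=-3+-1229/798·τ+431/532·τ²+-431/1596·τ³=-15327/4256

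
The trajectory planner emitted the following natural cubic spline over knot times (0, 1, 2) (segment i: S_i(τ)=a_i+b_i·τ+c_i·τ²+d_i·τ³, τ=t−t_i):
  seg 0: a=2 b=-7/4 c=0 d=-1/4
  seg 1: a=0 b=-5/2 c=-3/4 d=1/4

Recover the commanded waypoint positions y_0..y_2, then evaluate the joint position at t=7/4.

y_0 = S_0(0) = a_0 = 2
y_1 = S_1(0) = a_1 = 0
y_2 = S_1(1) = -3
t_q=7/4 is in segment 1 (τ=3/4); S_1(τ)=-561/256

y_0=2 y_1=0 y_2=-3
S(7/4) = -561/256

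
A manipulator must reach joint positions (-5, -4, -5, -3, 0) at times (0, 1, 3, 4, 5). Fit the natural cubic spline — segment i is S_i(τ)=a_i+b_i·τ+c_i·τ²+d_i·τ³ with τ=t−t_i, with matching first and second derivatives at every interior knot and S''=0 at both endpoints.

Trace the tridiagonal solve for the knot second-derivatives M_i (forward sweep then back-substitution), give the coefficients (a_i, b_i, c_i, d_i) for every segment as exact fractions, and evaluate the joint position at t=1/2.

Δ: Δ0=1, Δ1=-1/2, Δ2=2, Δ3=3
row 1: diag=6, rhs=-9; c'=1/3, d'=-3/2
row 2: denom=6−2·1/3=16/3; d'=(15−2·-3/2)/(16/3)=27/8
row 3: denom=4−1·3/16=61/16; d'=(6−1·27/8)/(61/16)=42/61
back: M3=42/61
back: M2=27/8−3/16·42/61=198/61
back: M1=-3/2−1/3·198/61=-315/122
M: M0=0, M1=-315/122, M2=198/61, M3=42/61, M4=0
seg 0: a=-5, c=M0/2=0, d=(M1−M0)/(6·1)=-105/244, b=Δ0−h0·(2M0+M1)/6=349/244
seg 1: a=-4, c=M1/2=-315/244, d=(M2−M1)/(6·2)=237/488, b=Δ1−h1·(2M1+M2)/6=17/122
seg 2: a=-5, c=M2/2=99/61, d=(M3−M2)/(6·1)=-26/61, b=Δ2−h2·(2M2+M3)/6=49/61
seg 3: a=-3, c=M3/2=21/61, d=(M4−M3)/(6·1)=-7/61, b=Δ3−h3·(2M3+M4)/6=169/61
t_q=1/2 → seg 0, τ=1/2; S=-5+349/244·τ+0·τ²+-105/244·τ³=-8469/1952

  seg 0: a=-5 b=349/244 c=0 d=-105/244
  seg 1: a=-4 b=17/122 c=-315/244 d=237/488
  seg 2: a=-5 b=49/61 c=99/61 d=-26/61
  seg 3: a=-3 b=169/61 c=21/61 d=-7/61
S(1/2) = -8469/1952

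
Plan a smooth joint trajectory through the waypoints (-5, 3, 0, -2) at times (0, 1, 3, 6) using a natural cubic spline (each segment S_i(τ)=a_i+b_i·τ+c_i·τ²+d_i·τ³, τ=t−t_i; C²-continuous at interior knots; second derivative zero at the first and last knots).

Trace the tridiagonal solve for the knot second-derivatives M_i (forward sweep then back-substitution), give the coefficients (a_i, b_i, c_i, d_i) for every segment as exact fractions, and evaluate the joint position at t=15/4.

  seg 0: a=-5 b=817/84 c=0 d=-145/84
  seg 1: a=3 b=191/42 c=-145/28 d=181/168
  seg 2: a=0 b=-68/21 c=9/7 d=-1/7
S(15/4) = -113/64

Δ: Δ0=8, Δ1=-3/2, Δ2=-2/3
row 1: diag=6, rhs=-57; c'=1/3, d'=-19/2
row 2: denom=10−2·1/3=28/3; d'=(5−2·-19/2)/(28/3)=18/7
back: M2=18/7
back: M1=-19/2−1/3·18/7=-145/14
M: M0=0, M1=-145/14, M2=18/7, M3=0
seg 0: a=-5, c=M0/2=0, d=(M1−M0)/(6·1)=-145/84, b=Δ0−h0·(2M0+M1)/6=817/84
seg 1: a=3, c=M1/2=-145/28, d=(M2−M1)/(6·2)=181/168, b=Δ1−h1·(2M1+M2)/6=191/42
seg 2: a=0, c=M2/2=9/7, d=(M3−M2)/(6·3)=-1/7, b=Δ2−h2·(2M2+M3)/6=-68/21
t_q=15/4 → seg 2, τ=3/4; S=0+-68/21·τ+9/7·τ²+-1/7·τ³=-113/64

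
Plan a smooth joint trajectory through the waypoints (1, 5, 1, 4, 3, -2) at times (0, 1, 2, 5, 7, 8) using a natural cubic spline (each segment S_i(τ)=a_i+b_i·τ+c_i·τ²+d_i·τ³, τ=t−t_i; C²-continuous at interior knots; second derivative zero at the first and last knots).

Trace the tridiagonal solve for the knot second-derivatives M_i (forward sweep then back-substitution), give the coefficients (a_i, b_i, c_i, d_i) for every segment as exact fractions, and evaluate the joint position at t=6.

  seg 0: a=1 b=1189/190 c=0 d=-429/190
  seg 1: a=5 b=-49/95 c=-1287/190 d=125/38
  seg 2: a=1 b=-797/190 c=294/95 d=-259/570
  seg 3: a=4 b=40/19 c=-189/190 d=-117/760
  seg 4: a=3 b=-707/190 c=-729/380 d=243/380
S(6) = 3767/760

Δ: Δ0=4, Δ1=-4, Δ2=1, Δ3=-1/2, Δ4=-5
row 1: diag=4, rhs=-48; c'=1/4, d'=-12
row 2: denom=8−1·1/4=31/4; d'=(30−1·-12)/(31/4)=168/31
row 3: denom=10−3·12/31=274/31; d'=(-9−3·168/31)/(274/31)=-783/274
row 4: denom=6−2·31/137=760/137; d'=(-27−2·-783/274)/(760/137)=-729/190
back: M4=-729/190
back: M3=-783/274−31/137·-729/190=-189/95
back: M2=168/31−12/31·-189/95=588/95
back: M1=-12−1/4·588/95=-1287/95
M: M0=0, M1=-1287/95, M2=588/95, M3=-189/95, M4=-729/190, M5=0
seg 0: a=1, c=M0/2=0, d=(M1−M0)/(6·1)=-429/190, b=Δ0−h0·(2M0+M1)/6=1189/190
seg 1: a=5, c=M1/2=-1287/190, d=(M2−M1)/(6·1)=125/38, b=Δ1−h1·(2M1+M2)/6=-49/95
seg 2: a=1, c=M2/2=294/95, d=(M3−M2)/(6·3)=-259/570, b=Δ2−h2·(2M2+M3)/6=-797/190
seg 3: a=4, c=M3/2=-189/190, d=(M4−M3)/(6·2)=-117/760, b=Δ3−h3·(2M3+M4)/6=40/19
seg 4: a=3, c=M4/2=-729/380, d=(M5−M4)/(6·1)=243/380, b=Δ4−h4·(2M4+M5)/6=-707/190
t_q=6 → seg 3, τ=1; S=4+40/19·τ+-189/190·τ²+-117/760·τ³=3767/760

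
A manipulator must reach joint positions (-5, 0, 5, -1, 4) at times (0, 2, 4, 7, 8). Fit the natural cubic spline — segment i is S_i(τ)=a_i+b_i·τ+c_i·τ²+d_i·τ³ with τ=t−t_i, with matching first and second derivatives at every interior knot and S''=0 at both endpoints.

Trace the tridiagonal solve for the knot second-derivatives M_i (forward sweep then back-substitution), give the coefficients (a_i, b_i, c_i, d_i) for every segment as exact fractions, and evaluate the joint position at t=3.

  seg 0: a=-5 b=139/67 c=0 d=57/536
  seg 1: a=0 b=449/134 c=171/268 d=-285/536
  seg 2: a=5 b=-32/67 c=-171/67 d=137/201
  seg 3: a=-1 b=175/67 c=240/67 d=-80/67
S(3) = 1853/536

Δ: Δ0=5/2, Δ1=5/2, Δ2=-2, Δ3=5
row 1: diag=8, rhs=0; c'=1/4, d'=0
row 2: denom=10−2·1/4=19/2; d'=(-27−2·0)/(19/2)=-54/19
row 3: denom=8−3·6/19=134/19; d'=(42−3·-54/19)/(134/19)=480/67
back: M3=480/67
back: M2=-54/19−6/19·480/67=-342/67
back: M1=0−1/4·-342/67=171/134
M: M0=0, M1=171/134, M2=-342/67, M3=480/67, M4=0
seg 0: a=-5, c=M0/2=0, d=(M1−M0)/(6·2)=57/536, b=Δ0−h0·(2M0+M1)/6=139/67
seg 1: a=0, c=M1/2=171/268, d=(M2−M1)/(6·2)=-285/536, b=Δ1−h1·(2M1+M2)/6=449/134
seg 2: a=5, c=M2/2=-171/67, d=(M3−M2)/(6·3)=137/201, b=Δ2−h2·(2M2+M3)/6=-32/67
seg 3: a=-1, c=M3/2=240/67, d=(M4−M3)/(6·1)=-80/67, b=Δ3−h3·(2M3+M4)/6=175/67
t_q=3 → seg 1, τ=1; S=0+449/134·τ+171/268·τ²+-285/536·τ³=1853/536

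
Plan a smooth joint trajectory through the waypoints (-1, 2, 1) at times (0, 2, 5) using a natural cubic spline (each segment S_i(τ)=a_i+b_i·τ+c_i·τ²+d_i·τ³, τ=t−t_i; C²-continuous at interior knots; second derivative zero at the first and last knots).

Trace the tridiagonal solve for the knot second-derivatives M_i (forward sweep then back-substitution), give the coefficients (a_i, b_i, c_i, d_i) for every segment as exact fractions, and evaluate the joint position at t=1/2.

Δ: Δ0=3/2, Δ1=-1/3
row 1: diag=10, rhs=-11; c'=3/10, d'=-11/10
back: M1=-11/10
M: M0=0, M1=-11/10, M2=0
seg 0: a=-1, c=M0/2=0, d=(M1−M0)/(6·2)=-11/120, b=Δ0−h0·(2M0+M1)/6=28/15
seg 1: a=2, c=M1/2=-11/20, d=(M2−M1)/(6·3)=11/180, b=Δ1−h1·(2M1+M2)/6=23/30
t_q=1/2 → seg 0, τ=1/2; S=-1+28/15·τ+0·τ²+-11/120·τ³=-5/64

  seg 0: a=-1 b=28/15 c=0 d=-11/120
  seg 1: a=2 b=23/30 c=-11/20 d=11/180
S(1/2) = -5/64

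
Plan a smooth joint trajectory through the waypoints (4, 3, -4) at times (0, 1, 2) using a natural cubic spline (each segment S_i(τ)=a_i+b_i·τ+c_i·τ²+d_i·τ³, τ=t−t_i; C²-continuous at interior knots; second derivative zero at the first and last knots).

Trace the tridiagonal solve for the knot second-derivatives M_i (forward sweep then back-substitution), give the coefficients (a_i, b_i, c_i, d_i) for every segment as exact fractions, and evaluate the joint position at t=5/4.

  seg 0: a=4 b=1/2 c=0 d=-3/2
  seg 1: a=3 b=-4 c=-9/2 d=3/2
S(5/4) = 223/128

Δ: Δ0=-1, Δ1=-7
row 1: diag=4, rhs=-36; c'=1/4, d'=-9
back: M1=-9
M: M0=0, M1=-9, M2=0
seg 0: a=4, c=M0/2=0, d=(M1−M0)/(6·1)=-3/2, b=Δ0−h0·(2M0+M1)/6=1/2
seg 1: a=3, c=M1/2=-9/2, d=(M2−M1)/(6·1)=3/2, b=Δ1−h1·(2M1+M2)/6=-4
t_q=5/4 → seg 1, τ=1/4; S=3+-4·τ+-9/2·τ²+3/2·τ³=223/128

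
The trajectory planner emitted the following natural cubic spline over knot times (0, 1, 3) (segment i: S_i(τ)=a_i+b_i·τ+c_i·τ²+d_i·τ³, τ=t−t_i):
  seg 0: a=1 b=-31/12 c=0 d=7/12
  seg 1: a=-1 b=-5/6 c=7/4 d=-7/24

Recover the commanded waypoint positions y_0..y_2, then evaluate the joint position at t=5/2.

y_0 = S_0(0) = a_0 = 1
y_1 = S_1(0) = a_1 = -1
y_2 = S_1(2) = 2
t_q=5/2 is in segment 1 (τ=3/2); S_1(τ)=45/64

y_0=1 y_1=-1 y_2=2
S(5/2) = 45/64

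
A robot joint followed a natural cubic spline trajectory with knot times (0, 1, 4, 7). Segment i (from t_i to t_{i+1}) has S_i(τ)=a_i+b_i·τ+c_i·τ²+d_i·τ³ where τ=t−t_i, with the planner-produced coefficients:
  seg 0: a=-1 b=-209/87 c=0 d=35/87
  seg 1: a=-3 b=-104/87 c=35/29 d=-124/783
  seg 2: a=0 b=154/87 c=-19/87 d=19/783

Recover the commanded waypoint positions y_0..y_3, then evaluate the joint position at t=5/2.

y_0=-1 y_1=-3 y_2=0 y_3=4
S(5/2) = -303/116

y_0 = S_0(0) = a_0 = -1
y_1 = S_1(0) = a_1 = -3
y_2 = S_2(0) = a_2 = 0
y_3 = S_2(3) = 4
t_q=5/2 is in segment 1 (τ=3/2); S_1(τ)=-303/116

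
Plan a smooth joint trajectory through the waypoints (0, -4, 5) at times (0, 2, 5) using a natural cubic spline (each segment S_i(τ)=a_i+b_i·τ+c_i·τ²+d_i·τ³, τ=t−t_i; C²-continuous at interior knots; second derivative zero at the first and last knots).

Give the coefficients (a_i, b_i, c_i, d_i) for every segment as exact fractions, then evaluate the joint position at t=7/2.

Δ: Δ0=-2, Δ1=3
row 1: diag=10, rhs=30; c'=3/10, d'=3
back: M1=3
M: M0=0, M1=3, M2=0
seg 0: a=0, c=M0/2=0, d=(M1−M0)/(6·2)=1/4, b=Δ0−h0·(2M0+M1)/6=-3
seg 1: a=-4, c=M1/2=3/2, d=(M2−M1)/(6·3)=-1/6, b=Δ1−h1·(2M1+M2)/6=0
t_q=7/2 → seg 1, τ=3/2; S=-4+0·τ+3/2·τ²+-1/6·τ³=-19/16

  seg 0: a=0 b=-3 c=0 d=1/4
  seg 1: a=-4 b=0 c=3/2 d=-1/6
S(7/2) = -19/16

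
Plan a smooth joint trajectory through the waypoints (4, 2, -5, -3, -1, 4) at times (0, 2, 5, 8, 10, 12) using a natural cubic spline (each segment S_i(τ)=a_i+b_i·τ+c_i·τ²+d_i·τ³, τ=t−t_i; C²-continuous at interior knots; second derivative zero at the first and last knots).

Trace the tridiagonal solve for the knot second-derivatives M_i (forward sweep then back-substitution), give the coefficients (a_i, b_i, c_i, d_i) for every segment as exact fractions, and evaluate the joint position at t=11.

Δ: Δ0=-1, Δ1=-7/3, Δ2=2/3, Δ3=1, Δ4=5/2
row 1: diag=10, rhs=-8; c'=3/10, d'=-4/5
row 2: denom=12−3·3/10=111/10; d'=(18−3·-4/5)/(111/10)=68/37
row 3: denom=10−3·10/37=340/37; d'=(2−3·68/37)/(340/37)=-13/34
row 4: denom=8−2·37/170=643/85; d'=(9−2·-13/34)/(643/85)=830/643
back: M4=830/643
back: M3=-13/34−37/170·830/643=-853/1286
back: M2=68/37−10/37·-853/1286=1297/643
back: M1=-4/5−3/10·1297/643=-1807/1286
M: M0=0, M1=-1807/1286, M2=1297/643, M3=-853/1286, M4=830/643, M5=0
seg 0: a=4, c=M0/2=0, d=(M1−M0)/(6·2)=-1807/15432, b=Δ0−h0·(2M0+M1)/6=-2051/3858
seg 1: a=2, c=M1/2=-1807/2572, d=(M2−M1)/(6·3)=489/2572, b=Δ1−h1·(2M1+M2)/6=-3736/1929
seg 2: a=-5, c=M2/2=1297/1286, d=(M3−M2)/(6·3)=-383/2572, b=Δ2−h2·(2M2+M3)/6=-7861/7716
seg 3: a=-3, c=M3/2=-853/2572, d=(M4−M3)/(6·2)=2513/15432, b=Δ3−h3·(2M3+M4)/6=1952/1929
seg 4: a=-1, c=M4/2=415/643, d=(M5−M4)/(6·2)=-415/3858, b=Δ4−h4·(2M4+M5)/6=6325/3858
t_q=11 → seg 4, τ=1; S=-1+6325/3858·τ+415/643·τ²+-415/3858·τ³=757/643

  seg 0: a=4 b=-2051/3858 c=0 d=-1807/15432
  seg 1: a=2 b=-3736/1929 c=-1807/2572 d=489/2572
  seg 2: a=-5 b=-7861/7716 c=1297/1286 d=-383/2572
  seg 3: a=-3 b=1952/1929 c=-853/2572 d=2513/15432
  seg 4: a=-1 b=6325/3858 c=415/643 d=-415/3858
S(11) = 757/643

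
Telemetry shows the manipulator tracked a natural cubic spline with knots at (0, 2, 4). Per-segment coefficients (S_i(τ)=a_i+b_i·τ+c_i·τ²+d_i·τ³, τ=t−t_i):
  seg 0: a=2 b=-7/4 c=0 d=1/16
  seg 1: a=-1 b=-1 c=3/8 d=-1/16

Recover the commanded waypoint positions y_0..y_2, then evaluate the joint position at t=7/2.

y_0 = S_0(0) = a_0 = 2
y_1 = S_1(0) = a_1 = -1
y_2 = S_1(2) = -2
t_q=7/2 is in segment 1 (τ=3/2); S_1(τ)=-239/128

y_0=2 y_1=-1 y_2=-2
S(7/2) = -239/128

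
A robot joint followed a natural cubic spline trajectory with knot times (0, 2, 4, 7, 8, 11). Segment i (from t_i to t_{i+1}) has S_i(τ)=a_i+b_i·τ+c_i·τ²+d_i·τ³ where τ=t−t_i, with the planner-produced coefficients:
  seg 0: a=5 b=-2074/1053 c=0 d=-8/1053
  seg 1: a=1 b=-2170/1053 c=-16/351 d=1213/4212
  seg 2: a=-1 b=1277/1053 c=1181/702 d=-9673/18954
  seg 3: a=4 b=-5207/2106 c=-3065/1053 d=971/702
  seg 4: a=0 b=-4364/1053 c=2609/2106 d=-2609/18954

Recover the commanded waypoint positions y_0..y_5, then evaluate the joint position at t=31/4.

y_0=5 y_1=1 y_2=-1 y_3=4 y_4=0 y_5=-5
S(31/4) = 49057/44928

y_0 = S_0(0) = a_0 = 5
y_1 = S_1(0) = a_1 = 1
y_2 = S_2(0) = a_2 = -1
y_3 = S_3(0) = a_3 = 4
y_4 = S_4(0) = a_4 = 0
y_5 = S_4(3) = -5
t_q=31/4 is in segment 3 (τ=3/4); S_3(τ)=49057/44928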